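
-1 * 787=-787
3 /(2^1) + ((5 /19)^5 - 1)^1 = 2482349 /4952198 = 0.50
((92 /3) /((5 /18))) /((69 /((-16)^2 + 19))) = 440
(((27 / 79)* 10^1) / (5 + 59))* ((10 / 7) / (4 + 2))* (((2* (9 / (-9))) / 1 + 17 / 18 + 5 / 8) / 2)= -0.00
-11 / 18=-0.61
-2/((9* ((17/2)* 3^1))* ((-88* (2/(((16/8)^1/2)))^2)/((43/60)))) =43/2423520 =0.00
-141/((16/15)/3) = -6345/16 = -396.56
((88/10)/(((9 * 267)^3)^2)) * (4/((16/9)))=11/106967074871089944405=0.00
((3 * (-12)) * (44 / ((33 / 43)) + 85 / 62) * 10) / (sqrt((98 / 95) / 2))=-655140 * sqrt(95) / 217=-29426.34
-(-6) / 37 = 6 / 37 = 0.16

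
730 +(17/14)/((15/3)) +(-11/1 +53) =54057/70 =772.24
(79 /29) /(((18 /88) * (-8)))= -869 /522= -1.66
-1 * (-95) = 95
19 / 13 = 1.46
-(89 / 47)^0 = -1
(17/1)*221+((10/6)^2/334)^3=102048852095137/27162324216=3757.00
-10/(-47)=10/47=0.21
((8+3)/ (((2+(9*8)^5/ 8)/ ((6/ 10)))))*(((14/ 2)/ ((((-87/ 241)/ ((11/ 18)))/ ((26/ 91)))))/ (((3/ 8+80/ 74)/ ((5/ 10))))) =-2157914/ 68019006606615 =-0.00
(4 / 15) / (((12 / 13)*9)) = 13 / 405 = 0.03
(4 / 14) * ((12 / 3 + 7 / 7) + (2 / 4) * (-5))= 5 / 7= 0.71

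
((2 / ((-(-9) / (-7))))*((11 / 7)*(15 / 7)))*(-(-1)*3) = -110 / 7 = -15.71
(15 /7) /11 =15 /77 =0.19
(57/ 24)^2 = 361/ 64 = 5.64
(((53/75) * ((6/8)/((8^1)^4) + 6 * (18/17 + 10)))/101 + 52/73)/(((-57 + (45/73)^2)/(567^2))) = -67506385821726033/10104773017600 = -6680.64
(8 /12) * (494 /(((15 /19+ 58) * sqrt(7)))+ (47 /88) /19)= 47 /2508+ 18772 * sqrt(7) /23457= 2.14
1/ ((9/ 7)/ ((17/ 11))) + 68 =6851/ 99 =69.20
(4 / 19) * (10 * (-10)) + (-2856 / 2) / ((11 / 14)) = -384248 / 209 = -1838.51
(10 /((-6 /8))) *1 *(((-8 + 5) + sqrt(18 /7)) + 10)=-280 /3- 40 *sqrt(14) /7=-114.71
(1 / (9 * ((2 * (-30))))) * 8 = -2 / 135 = -0.01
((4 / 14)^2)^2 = 16 / 2401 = 0.01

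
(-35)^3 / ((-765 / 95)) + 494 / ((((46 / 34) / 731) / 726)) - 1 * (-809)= 681922538410 / 3519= 193783045.87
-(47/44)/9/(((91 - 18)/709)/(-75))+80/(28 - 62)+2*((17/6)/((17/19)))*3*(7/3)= 21039167/163812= 128.43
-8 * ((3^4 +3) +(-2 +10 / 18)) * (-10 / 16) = 3715 / 9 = 412.78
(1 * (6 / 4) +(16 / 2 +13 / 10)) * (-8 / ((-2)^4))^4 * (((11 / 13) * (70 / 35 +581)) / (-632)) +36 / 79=-23391 / 328640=-0.07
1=1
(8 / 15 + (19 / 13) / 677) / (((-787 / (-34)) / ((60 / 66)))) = 4807124 / 228570771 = 0.02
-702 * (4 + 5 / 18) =-3003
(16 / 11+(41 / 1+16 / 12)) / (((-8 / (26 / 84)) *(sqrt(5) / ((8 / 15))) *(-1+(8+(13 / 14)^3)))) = -736372 *sqrt(5) / 31786425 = -0.05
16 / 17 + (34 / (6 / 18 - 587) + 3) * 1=58093 / 14960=3.88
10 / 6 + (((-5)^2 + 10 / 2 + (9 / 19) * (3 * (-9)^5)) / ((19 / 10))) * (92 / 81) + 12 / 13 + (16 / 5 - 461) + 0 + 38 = -32033135444 / 633555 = -50560.94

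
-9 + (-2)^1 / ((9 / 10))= -101 / 9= -11.22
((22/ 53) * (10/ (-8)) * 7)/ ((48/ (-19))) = 7315/ 5088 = 1.44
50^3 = 125000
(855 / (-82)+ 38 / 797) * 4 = -41.52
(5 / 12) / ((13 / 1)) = 0.03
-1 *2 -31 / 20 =-71 / 20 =-3.55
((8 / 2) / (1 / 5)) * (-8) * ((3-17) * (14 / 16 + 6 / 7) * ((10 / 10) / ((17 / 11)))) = 42680 / 17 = 2510.59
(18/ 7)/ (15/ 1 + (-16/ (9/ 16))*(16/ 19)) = -3078/ 10717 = -0.29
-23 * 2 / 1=-46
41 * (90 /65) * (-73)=-53874 /13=-4144.15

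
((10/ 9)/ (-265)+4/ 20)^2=218089/ 5688225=0.04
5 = 5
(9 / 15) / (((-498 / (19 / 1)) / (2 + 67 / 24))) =-437 / 3984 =-0.11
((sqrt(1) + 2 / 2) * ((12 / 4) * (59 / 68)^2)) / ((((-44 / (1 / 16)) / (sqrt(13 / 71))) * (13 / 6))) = -31329 * sqrt(923) / 751159552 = -0.00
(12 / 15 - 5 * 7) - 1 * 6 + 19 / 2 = -307 / 10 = -30.70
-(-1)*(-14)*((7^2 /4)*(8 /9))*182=-249704 /9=-27744.89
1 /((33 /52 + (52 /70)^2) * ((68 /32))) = 509600 /1284809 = 0.40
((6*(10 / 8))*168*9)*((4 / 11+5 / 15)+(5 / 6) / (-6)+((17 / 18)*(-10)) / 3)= -323085 / 11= -29371.36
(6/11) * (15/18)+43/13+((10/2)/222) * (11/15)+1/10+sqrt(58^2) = 14733022/238095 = 61.88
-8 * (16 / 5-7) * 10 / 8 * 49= 1862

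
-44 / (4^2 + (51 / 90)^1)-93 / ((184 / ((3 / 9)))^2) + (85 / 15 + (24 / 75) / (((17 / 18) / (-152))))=-1040306055623 / 21453700800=-48.49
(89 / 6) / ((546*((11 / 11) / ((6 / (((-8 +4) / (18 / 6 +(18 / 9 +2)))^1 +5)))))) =89 / 2418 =0.04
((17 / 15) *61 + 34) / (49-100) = -91 / 45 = -2.02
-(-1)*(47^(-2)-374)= -374.00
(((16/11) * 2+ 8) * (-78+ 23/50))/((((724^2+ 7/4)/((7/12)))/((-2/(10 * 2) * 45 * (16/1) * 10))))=15632064/23063821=0.68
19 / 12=1.58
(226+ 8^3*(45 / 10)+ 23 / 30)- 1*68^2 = -62797 / 30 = -2093.23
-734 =-734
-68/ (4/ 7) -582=-701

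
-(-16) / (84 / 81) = 108 / 7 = 15.43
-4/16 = -1/4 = -0.25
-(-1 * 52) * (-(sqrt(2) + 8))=-489.54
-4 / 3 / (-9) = 4 / 27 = 0.15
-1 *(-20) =20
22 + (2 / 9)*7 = 212 / 9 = 23.56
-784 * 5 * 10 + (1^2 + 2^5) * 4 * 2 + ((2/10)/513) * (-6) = -33290282/855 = -38936.00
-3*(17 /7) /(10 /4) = -102 /35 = -2.91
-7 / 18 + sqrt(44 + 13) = -7 / 18 + sqrt(57) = 7.16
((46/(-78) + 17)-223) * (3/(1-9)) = 8057/104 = 77.47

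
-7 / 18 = -0.39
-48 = -48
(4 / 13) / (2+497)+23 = 149205 / 6487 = 23.00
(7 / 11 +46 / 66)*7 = 28 / 3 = 9.33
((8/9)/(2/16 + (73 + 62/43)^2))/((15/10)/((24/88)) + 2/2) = 236672/9590847669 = 0.00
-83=-83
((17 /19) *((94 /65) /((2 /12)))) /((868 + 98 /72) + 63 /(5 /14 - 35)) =33481296 /3741381371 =0.01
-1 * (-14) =14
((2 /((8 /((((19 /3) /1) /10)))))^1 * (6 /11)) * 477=9063 /220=41.20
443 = 443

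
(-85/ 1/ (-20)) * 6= 51/ 2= 25.50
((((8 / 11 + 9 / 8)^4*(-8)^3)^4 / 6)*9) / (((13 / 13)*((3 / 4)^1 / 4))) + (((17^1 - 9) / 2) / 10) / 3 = 3724713984595892557433791914692342479 / 352893925352234196480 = 10554769342878718.75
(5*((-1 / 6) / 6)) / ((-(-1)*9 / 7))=-35 / 324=-0.11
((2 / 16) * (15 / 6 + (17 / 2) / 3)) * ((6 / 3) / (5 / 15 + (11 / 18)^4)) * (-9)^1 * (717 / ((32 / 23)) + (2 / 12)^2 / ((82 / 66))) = -26617727682 / 2034953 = -13080.27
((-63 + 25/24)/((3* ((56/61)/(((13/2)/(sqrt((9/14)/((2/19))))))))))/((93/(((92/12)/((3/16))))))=-27121393* sqrt(133)/12022668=-26.02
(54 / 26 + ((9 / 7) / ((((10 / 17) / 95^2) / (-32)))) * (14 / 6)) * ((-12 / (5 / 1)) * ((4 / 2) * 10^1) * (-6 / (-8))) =53023605.23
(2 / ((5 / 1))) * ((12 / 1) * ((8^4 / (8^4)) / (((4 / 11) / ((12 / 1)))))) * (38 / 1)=30096 / 5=6019.20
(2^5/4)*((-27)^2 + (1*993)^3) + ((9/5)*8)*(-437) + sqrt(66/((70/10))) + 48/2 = sqrt(462)/7 + 39165864096/5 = 7833172822.27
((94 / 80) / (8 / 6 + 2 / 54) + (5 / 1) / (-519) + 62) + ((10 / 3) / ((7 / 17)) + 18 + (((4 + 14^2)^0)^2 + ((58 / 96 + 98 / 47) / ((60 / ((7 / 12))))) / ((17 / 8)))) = 13912441302671 / 154659425760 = 89.96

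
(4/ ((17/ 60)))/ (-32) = -15/ 34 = -0.44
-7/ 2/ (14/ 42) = -21/ 2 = -10.50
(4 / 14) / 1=2 / 7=0.29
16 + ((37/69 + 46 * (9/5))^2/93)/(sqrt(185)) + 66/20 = 826620001 * sqrt(185)/2047825125 + 193/10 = 24.79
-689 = -689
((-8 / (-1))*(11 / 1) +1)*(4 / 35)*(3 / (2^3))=267 / 70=3.81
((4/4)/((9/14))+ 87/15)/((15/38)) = 12578/675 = 18.63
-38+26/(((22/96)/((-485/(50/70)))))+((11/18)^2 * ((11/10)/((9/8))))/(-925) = -2858497405891/37087875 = -77073.64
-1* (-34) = 34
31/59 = 0.53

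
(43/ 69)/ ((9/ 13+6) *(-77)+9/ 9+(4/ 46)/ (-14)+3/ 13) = -3913/ 3227928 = -0.00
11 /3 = 3.67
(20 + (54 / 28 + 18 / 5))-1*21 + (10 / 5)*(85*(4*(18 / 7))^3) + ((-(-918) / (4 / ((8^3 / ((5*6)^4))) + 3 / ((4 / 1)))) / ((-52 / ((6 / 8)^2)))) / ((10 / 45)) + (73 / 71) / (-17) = 96020664595549457 / 519041333720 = 184996.18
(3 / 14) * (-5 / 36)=-5 / 168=-0.03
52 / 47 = 1.11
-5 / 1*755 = -3775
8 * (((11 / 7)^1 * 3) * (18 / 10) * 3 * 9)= 64152 / 35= 1832.91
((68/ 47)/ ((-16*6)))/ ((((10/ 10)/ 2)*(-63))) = 17/ 35532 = 0.00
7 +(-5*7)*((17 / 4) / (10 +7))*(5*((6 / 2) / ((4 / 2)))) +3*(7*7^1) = 707 / 8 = 88.38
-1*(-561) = 561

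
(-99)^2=9801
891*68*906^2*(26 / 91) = 99465623136 / 7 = 14209374733.71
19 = 19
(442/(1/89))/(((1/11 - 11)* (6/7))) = -4206.98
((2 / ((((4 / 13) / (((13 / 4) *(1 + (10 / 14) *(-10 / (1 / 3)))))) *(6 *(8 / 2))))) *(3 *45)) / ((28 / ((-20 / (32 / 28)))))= 5437575 / 3584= 1517.18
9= 9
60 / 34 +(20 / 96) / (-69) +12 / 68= 54563 / 28152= 1.94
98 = 98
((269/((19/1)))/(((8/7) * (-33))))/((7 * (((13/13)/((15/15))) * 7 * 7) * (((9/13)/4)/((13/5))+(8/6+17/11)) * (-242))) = 0.00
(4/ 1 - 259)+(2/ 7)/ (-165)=-294527/ 1155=-255.00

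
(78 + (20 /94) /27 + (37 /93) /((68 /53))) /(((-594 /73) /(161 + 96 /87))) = -23965445159849 /15360148584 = -1560.24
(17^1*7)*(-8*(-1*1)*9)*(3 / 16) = 3213 / 2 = 1606.50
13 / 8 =1.62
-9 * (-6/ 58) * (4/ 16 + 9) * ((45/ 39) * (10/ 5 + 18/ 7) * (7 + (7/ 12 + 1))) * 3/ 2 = 1543455/ 2639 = 584.86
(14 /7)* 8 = 16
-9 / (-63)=1 / 7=0.14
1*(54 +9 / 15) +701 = 3778 / 5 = 755.60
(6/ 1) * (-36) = -216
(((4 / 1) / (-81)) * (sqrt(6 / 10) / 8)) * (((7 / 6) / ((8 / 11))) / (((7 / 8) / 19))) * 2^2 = -209 * sqrt(15) / 1215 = -0.67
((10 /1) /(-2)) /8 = -5 /8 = -0.62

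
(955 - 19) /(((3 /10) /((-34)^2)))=3606720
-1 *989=-989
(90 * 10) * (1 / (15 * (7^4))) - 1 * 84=-201624 / 2401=-83.98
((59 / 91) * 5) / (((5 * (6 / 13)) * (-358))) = -59 / 15036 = -0.00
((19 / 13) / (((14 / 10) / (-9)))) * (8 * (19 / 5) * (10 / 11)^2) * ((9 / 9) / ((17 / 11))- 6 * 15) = 21092.20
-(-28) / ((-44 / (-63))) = 441 / 11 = 40.09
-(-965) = 965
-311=-311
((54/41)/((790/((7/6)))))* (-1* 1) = -63/32390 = -0.00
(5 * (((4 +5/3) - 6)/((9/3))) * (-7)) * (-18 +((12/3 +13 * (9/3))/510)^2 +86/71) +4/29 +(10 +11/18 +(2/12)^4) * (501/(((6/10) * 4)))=11054215321679/5141240640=2150.11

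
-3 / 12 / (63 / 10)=-0.04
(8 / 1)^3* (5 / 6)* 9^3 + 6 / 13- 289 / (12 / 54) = 8053239 / 26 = 309739.96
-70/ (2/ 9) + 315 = 0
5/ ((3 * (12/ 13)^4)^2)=4078653605/ 3869835264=1.05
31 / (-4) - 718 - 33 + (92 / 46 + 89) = -2671 / 4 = -667.75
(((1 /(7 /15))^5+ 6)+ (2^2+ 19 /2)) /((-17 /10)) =-38.05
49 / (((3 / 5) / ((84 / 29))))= 6860 / 29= 236.55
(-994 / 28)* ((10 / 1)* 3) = -1065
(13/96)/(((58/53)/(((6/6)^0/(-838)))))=-689/4665984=-0.00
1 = 1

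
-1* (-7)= 7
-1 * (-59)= 59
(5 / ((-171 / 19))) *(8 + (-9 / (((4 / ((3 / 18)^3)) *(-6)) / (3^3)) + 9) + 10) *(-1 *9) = 8655 / 64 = 135.23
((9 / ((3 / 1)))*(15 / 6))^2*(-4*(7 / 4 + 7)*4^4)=-504000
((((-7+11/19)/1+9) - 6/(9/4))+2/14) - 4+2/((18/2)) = -4456/1197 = -3.72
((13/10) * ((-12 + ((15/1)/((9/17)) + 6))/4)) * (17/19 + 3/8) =168103/18240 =9.22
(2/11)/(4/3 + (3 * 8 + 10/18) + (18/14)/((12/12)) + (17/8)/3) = 1008/154583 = 0.01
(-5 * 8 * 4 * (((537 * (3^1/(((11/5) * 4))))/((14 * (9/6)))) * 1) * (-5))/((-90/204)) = -1217200/77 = -15807.79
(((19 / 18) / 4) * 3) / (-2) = -19 / 48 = -0.40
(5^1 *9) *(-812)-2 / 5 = -182702 / 5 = -36540.40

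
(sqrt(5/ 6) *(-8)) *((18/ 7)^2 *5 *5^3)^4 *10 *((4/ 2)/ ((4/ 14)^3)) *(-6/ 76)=8407562695312500000000 *sqrt(30)/ 319333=144207198813200959.01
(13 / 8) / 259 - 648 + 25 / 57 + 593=-6443179 / 118104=-54.56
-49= -49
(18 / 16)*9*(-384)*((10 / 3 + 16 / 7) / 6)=-25488 / 7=-3641.14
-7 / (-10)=7 / 10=0.70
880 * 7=6160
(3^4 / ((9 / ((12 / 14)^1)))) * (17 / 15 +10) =3006 / 35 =85.89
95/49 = 1.94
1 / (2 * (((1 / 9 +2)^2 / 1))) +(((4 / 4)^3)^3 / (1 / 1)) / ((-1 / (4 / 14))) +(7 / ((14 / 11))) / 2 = 26043 / 10108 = 2.58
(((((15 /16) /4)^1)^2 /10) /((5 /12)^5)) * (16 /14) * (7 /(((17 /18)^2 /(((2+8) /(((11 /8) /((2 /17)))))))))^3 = 151.34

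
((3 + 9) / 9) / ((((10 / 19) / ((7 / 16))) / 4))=133 / 30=4.43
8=8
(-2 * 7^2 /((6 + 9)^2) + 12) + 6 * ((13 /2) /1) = 11377 /225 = 50.56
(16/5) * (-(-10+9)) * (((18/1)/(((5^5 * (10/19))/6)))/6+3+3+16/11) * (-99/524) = -4.51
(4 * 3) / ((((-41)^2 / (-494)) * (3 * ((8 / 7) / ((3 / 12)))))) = -1729 / 6724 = -0.26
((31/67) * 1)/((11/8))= 248/737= 0.34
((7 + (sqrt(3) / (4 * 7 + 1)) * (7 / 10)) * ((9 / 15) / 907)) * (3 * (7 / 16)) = 441 * sqrt(3) / 21042400 + 441 / 72560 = 0.01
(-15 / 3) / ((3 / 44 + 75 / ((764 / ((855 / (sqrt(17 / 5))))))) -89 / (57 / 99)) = 297221904375 * sqrt(85) / 262490549663987 + 27904594338005 / 787471648991961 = 0.05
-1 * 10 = -10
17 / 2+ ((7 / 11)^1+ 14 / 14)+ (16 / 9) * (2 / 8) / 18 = 18107 / 1782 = 10.16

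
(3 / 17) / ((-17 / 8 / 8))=-192 / 289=-0.66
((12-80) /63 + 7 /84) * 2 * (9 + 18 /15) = -4267 /210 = -20.32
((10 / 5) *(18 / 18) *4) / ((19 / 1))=0.42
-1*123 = -123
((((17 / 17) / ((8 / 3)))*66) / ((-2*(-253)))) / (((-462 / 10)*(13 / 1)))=-15 / 184184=-0.00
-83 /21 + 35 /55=-766 /231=-3.32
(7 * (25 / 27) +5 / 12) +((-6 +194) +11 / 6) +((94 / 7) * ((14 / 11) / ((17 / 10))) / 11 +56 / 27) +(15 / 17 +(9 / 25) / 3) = 371596381 / 1851300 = 200.72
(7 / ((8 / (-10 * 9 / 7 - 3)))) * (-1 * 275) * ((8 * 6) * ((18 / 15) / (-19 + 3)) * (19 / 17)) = -1043955 / 68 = -15352.28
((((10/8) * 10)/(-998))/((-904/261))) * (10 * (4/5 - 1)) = -0.01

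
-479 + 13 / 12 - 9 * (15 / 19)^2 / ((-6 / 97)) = -1677485 / 4332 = -387.23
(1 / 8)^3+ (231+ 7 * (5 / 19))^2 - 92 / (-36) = 90190998193 / 1663488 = 54218.00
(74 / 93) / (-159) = -74 / 14787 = -0.01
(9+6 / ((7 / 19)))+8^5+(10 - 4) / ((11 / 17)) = 2525797 / 77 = 32802.56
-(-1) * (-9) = -9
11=11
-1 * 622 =-622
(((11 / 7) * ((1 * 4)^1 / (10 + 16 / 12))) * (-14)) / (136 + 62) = -2 / 51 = -0.04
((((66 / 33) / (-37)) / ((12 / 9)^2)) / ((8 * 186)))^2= 9 / 21554937856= 0.00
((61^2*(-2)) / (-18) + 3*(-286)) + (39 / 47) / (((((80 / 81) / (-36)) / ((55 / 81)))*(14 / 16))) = -1385827 / 2961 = -468.03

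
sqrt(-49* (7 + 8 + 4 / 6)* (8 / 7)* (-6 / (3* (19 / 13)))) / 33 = 4* sqrt(243789) / 1881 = 1.05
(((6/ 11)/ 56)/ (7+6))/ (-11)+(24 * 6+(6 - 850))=-30830803/ 44044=-700.00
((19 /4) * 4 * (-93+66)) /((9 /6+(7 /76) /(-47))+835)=-1832436 /2987971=-0.61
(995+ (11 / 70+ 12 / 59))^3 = 69469057095636519719 / 70444997000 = 986146072.17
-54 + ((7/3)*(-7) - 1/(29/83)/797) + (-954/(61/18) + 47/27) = -350.10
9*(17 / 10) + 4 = 193 / 10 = 19.30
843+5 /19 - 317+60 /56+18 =145059 /266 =545.33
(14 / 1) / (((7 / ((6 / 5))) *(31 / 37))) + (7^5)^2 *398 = 17425898111254 / 155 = 112425149104.86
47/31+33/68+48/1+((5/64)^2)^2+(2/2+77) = 1131736794783/8841592832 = 128.00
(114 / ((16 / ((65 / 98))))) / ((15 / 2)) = 247 / 392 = 0.63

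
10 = 10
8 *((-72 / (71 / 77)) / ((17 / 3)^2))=-399168 / 20519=-19.45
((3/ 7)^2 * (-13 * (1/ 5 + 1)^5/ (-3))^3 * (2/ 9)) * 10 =153036505350144/ 299072265625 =511.70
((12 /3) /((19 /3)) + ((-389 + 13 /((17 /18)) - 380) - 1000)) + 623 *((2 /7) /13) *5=-1686.14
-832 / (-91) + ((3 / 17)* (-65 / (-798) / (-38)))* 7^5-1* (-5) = 1337797 / 171836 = 7.79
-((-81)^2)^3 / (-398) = 282429536481 / 398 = 709621950.96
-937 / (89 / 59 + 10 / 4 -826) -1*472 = -45671074 / 96995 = -470.86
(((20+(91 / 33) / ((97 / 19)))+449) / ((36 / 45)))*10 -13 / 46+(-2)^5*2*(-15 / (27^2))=70014467437 / 11926926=5870.29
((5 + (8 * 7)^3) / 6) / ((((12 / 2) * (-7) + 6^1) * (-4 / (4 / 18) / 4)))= 175621 / 972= 180.68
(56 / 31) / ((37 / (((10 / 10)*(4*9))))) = 2016 / 1147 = 1.76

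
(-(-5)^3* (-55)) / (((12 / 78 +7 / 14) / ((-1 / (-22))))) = -8125 / 17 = -477.94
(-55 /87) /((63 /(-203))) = 55 /27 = 2.04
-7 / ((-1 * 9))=7 / 9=0.78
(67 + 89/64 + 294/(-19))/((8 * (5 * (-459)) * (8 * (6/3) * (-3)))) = 0.00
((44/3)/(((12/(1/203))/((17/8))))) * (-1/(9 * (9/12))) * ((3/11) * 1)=-17/32886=-0.00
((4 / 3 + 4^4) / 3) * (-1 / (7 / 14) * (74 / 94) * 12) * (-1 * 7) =1599584 / 141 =11344.57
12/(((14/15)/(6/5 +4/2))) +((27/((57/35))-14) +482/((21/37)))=356291/399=892.96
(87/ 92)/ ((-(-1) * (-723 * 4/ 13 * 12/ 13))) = -4901/ 1064256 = -0.00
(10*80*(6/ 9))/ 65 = 320/ 39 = 8.21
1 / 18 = 0.06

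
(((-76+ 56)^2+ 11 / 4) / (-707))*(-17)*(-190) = -2601765 / 1414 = -1840.00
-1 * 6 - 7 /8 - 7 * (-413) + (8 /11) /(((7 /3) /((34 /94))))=83504451 /28952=2884.24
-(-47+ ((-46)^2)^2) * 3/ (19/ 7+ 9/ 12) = -376102356/ 97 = -3877343.88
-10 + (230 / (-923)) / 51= -470960 / 47073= -10.00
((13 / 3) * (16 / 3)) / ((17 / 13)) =2704 / 153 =17.67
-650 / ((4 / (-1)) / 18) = 2925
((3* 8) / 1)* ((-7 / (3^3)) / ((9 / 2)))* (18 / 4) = -56 / 9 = -6.22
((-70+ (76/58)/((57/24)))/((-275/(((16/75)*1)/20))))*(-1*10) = -0.03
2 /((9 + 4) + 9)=1 /11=0.09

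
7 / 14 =1 / 2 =0.50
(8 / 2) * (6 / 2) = 12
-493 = -493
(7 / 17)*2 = 14 / 17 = 0.82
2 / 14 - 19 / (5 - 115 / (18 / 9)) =53 / 105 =0.50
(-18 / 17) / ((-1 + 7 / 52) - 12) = 312 / 3791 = 0.08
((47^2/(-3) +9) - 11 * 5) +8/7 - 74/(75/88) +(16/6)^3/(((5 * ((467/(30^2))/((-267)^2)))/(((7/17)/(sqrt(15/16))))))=-151903/175 +454221824 * sqrt(15)/7939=220720.79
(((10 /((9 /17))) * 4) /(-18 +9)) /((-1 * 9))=680 /729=0.93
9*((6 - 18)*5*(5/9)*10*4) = -12000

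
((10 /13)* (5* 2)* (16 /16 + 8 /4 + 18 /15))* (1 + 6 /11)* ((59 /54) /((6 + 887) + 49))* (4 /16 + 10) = 1439305 /2424708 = 0.59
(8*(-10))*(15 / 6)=-200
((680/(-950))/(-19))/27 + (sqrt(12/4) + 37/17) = sqrt(3) + 1804351/828495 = 3.91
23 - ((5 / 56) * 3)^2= 71903 / 3136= 22.93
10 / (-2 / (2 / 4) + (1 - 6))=-10 / 9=-1.11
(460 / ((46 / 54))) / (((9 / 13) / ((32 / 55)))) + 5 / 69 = 344503 / 759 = 453.89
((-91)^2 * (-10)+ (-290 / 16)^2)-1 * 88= -5284447 / 64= -82569.48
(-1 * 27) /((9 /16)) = -48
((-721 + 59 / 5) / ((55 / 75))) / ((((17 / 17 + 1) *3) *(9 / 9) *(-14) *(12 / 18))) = 5319 / 308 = 17.27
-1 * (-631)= 631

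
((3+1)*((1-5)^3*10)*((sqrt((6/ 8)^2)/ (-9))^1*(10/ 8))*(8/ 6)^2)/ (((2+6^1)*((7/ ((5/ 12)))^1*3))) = 2000/ 1701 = 1.18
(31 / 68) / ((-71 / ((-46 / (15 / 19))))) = 13547 / 36210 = 0.37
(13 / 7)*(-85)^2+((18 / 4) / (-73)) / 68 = 932487337 / 69496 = 13417.86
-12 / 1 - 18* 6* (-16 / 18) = 84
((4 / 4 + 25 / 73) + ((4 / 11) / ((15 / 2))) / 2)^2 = 270997444 / 145082025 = 1.87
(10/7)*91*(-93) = -12090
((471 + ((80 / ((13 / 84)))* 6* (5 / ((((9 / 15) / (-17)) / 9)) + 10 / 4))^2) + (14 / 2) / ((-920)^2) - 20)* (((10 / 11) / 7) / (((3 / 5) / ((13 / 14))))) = 202553428413626160253 / 64698816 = 3130713063027.71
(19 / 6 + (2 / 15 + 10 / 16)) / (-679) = -157 / 27160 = -0.01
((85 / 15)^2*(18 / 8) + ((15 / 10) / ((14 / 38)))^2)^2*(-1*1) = -75777025 / 9604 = -7890.15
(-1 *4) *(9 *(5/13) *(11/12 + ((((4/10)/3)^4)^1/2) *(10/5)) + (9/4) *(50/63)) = -2031073/102375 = -19.84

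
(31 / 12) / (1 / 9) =93 / 4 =23.25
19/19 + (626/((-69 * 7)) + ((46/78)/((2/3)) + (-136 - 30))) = -2077237/12558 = -165.41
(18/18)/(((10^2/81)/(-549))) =-444.69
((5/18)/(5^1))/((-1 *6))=-1/108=-0.01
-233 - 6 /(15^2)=-17477 /75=-233.03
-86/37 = -2.32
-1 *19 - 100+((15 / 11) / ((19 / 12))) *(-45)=-32971 / 209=-157.76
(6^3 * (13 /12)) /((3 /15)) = 1170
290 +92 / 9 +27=2945 / 9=327.22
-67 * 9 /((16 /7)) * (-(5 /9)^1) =2345 /16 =146.56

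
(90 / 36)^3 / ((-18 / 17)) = -2125 / 144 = -14.76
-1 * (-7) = 7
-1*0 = 0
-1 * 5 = -5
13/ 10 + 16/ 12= 79/ 30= 2.63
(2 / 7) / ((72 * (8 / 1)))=1 / 2016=0.00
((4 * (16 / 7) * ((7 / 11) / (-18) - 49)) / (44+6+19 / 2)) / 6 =-44384 / 35343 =-1.26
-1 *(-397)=397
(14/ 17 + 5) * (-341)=-33759/ 17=-1985.82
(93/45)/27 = 31/405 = 0.08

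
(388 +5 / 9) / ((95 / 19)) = 3497 / 45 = 77.71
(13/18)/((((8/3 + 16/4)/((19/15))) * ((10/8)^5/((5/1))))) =31616/140625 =0.22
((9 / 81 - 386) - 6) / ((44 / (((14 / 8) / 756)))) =-3527 / 171072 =-0.02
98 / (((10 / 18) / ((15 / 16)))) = 1323 / 8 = 165.38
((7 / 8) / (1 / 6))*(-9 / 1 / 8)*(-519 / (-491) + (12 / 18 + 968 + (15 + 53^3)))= -13907018097 / 15712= -885120.81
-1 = -1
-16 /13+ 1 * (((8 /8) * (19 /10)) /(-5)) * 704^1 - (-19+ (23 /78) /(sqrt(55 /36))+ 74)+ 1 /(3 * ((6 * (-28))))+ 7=-51884101 /163800 - 23 * sqrt(55) /715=-316.99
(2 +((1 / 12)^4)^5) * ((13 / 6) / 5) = 99677759803634353176589 / 115012799773424253665280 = 0.87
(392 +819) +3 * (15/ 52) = 63017/ 52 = 1211.87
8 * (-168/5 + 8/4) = -1264/5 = -252.80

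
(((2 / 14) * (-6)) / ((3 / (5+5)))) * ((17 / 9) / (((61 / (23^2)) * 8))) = -44965 / 7686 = -5.85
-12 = -12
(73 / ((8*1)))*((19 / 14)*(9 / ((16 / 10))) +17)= 201407 / 896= 224.78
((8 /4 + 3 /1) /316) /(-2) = -5 /632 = -0.01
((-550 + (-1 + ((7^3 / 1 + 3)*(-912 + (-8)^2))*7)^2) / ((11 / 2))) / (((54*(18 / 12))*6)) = 1578125168.69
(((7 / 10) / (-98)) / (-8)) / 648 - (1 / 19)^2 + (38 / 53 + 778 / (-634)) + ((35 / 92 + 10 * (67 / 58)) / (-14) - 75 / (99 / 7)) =-215360168533003183 / 32296382601880320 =-6.67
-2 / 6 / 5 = -1 / 15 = -0.07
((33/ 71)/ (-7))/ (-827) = 0.00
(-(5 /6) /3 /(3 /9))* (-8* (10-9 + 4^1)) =100 /3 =33.33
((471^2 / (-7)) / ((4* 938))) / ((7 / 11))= -2440251 / 183848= -13.27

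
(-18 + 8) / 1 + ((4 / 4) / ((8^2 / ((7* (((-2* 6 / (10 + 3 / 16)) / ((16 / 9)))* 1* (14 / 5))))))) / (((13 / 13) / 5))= -14363 / 1304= -11.01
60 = 60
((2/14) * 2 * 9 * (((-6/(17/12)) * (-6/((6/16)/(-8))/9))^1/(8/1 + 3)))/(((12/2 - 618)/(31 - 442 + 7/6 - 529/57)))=-12231424/1268421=-9.64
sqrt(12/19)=0.79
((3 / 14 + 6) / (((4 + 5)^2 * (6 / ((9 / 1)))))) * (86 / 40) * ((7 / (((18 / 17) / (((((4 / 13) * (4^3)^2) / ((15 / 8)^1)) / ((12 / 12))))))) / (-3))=-366.49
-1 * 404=-404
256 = 256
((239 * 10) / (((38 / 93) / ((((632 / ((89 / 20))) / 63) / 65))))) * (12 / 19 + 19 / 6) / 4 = 5068793260 / 26313651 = 192.63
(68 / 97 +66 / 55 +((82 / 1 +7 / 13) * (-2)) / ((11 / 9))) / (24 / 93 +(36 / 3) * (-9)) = 71574691 / 57911425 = 1.24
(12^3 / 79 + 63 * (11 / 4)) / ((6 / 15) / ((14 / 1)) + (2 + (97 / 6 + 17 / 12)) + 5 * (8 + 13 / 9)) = 2.92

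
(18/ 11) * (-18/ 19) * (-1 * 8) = 2592/ 209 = 12.40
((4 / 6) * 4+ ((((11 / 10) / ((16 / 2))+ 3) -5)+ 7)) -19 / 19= 1633 / 240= 6.80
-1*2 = -2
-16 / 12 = -4 / 3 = -1.33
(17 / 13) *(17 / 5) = 289 / 65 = 4.45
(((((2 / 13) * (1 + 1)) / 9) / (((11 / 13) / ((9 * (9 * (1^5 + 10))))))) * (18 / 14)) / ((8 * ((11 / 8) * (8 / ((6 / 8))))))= 243 / 616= 0.39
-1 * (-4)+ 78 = 82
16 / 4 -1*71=-67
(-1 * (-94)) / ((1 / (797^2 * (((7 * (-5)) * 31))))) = -64784965910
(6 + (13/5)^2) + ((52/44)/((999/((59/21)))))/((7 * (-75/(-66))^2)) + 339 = 32285665798/91783125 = 351.76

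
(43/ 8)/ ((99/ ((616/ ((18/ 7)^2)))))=14749/ 2916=5.06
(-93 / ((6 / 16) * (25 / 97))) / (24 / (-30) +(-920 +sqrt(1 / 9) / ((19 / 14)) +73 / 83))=113808936 / 108774545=1.05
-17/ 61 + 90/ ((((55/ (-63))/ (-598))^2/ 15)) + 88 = 4675274576615/ 7381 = 633420210.89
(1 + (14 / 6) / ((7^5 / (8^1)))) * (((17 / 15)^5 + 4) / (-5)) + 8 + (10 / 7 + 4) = 12.25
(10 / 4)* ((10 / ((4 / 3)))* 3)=225 / 4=56.25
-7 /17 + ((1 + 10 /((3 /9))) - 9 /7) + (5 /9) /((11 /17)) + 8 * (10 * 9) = 8837648 /11781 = 750.16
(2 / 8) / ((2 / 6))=3 / 4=0.75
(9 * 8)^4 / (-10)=-13436928 / 5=-2687385.60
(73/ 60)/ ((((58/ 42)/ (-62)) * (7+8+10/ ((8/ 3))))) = -31682/ 10875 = -2.91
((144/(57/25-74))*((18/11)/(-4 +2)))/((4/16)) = 129600/19723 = 6.57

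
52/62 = 26/31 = 0.84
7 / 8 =0.88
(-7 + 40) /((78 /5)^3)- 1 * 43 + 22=-3320489 /158184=-20.99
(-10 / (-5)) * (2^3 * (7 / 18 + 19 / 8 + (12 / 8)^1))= 68.22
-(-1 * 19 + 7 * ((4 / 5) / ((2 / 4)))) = 39 / 5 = 7.80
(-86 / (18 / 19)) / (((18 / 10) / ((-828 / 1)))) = 375820 / 9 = 41757.78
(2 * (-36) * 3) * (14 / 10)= -1512 / 5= -302.40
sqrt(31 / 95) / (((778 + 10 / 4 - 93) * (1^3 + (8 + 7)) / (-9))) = -9 * sqrt(2945) / 1045000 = -0.00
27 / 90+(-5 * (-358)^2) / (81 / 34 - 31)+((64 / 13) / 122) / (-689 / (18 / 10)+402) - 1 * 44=29832244595451 / 1334848970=22348.78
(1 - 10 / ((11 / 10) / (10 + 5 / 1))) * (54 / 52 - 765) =29576007 / 286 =103412.61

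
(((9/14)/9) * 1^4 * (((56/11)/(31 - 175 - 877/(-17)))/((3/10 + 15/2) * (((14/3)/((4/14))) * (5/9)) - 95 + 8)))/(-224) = -153/141289456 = -0.00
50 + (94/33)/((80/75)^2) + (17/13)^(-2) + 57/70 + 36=89.90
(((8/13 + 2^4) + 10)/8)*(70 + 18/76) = 461737/1976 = 233.67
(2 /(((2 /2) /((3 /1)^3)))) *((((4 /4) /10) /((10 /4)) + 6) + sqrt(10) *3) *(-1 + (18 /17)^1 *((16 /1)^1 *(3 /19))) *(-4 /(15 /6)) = -701136 *sqrt(10) /1615 - 35290512 /40375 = -2246.94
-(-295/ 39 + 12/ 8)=473/ 78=6.06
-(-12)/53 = 12/53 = 0.23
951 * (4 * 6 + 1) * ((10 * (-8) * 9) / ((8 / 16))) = -34236000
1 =1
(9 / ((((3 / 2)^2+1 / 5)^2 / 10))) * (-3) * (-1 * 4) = 432000 / 2401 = 179.93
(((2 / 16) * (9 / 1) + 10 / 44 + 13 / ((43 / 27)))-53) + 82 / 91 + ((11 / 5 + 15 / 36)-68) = -557667713 / 5165160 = -107.97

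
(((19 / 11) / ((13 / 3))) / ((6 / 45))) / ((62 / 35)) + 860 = 15279445 / 17732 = 861.69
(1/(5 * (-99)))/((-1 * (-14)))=-1/6930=-0.00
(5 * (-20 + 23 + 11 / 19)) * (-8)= -2720 / 19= -143.16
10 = 10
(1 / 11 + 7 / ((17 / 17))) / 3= 26 / 11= 2.36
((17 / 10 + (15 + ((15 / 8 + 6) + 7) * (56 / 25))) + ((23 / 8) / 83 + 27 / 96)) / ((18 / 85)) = 6313239 / 26560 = 237.70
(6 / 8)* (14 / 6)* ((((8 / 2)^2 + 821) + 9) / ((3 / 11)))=10857 / 2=5428.50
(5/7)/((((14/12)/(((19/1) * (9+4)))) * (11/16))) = 118560/539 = 219.96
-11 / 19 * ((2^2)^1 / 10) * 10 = -44 / 19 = -2.32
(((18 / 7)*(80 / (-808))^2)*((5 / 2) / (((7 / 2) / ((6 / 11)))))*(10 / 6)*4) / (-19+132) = 360000 / 621312307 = 0.00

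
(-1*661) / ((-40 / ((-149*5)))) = -98489 / 8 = -12311.12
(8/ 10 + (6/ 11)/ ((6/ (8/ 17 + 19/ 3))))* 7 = 27853/ 2805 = 9.93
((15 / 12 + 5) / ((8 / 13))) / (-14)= -325 / 448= -0.73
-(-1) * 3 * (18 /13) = 54 /13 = 4.15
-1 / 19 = -0.05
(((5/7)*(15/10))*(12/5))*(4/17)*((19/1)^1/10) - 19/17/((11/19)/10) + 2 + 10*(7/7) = -40286/6545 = -6.16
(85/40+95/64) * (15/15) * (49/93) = 3773/1984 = 1.90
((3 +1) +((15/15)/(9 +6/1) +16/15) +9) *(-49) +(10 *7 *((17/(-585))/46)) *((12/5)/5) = -15530536/22425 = -692.55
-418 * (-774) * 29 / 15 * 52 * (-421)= -68466704592 / 5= -13693340918.40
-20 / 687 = -0.03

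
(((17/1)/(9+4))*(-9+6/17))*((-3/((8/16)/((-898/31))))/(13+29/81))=-32077458/218023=-147.13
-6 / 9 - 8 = -26 / 3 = -8.67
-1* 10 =-10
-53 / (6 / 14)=-371 / 3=-123.67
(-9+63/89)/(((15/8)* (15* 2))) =-328/2225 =-0.15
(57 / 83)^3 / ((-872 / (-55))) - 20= -9961779665 / 498598264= -19.98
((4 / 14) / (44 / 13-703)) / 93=-26 / 5920845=-0.00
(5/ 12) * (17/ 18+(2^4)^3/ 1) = 368725/ 216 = 1707.06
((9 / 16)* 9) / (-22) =-0.23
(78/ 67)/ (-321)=-26/ 7169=-0.00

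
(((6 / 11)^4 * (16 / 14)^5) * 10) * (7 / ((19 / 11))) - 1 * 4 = 181797724 / 60718889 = 2.99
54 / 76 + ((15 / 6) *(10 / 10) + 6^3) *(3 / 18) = 8465 / 228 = 37.13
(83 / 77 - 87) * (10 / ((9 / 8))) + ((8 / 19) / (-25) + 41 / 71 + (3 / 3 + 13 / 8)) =-142204123667 / 186971400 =-760.57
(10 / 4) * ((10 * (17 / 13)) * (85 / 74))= 36125 / 962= 37.55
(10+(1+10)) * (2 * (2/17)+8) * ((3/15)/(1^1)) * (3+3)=3528/17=207.53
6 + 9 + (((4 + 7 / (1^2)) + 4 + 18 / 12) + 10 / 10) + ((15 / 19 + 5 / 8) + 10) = 6675 / 152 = 43.91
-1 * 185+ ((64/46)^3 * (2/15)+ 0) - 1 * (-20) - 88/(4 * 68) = -1023632381/6205170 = -164.96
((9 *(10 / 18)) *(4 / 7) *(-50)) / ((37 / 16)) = -16000 / 259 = -61.78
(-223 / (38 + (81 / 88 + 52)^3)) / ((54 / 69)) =-1747634944 / 909227495961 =-0.00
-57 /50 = -1.14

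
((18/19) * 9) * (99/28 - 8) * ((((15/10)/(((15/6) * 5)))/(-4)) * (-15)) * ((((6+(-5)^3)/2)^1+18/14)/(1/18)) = 133680375/7448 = 17948.49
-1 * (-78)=78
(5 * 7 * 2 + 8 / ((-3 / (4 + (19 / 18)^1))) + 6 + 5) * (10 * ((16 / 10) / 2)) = 14584 / 27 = 540.15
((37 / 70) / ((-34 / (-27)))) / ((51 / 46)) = 7659 / 20230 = 0.38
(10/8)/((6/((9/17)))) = 15/136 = 0.11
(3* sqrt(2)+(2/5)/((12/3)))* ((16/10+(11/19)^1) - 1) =56/475+336* sqrt(2)/95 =5.12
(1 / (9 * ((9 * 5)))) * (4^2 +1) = 17 / 405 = 0.04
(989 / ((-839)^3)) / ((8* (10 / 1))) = -989 / 47247177520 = -0.00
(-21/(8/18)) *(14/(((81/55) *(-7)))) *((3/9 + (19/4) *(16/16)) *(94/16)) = 1103795/576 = 1916.31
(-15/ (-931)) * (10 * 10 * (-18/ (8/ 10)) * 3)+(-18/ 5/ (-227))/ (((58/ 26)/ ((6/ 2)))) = -3331990188/ 30643865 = -108.73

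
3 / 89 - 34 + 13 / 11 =-32096 / 979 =-32.78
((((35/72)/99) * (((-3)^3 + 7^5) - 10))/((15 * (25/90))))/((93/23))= 89999/18414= 4.89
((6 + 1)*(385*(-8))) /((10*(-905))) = 2156 /905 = 2.38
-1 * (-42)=42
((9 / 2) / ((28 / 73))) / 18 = 73 / 112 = 0.65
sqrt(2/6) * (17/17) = sqrt(3)/3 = 0.58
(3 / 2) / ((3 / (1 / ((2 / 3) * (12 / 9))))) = 9 / 16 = 0.56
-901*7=-6307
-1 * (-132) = 132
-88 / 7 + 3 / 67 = -5875 / 469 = -12.53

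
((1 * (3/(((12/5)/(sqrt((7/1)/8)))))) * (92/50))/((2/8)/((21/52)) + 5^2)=483 * sqrt(14)/21520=0.08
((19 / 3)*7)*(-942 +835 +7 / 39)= -554078 / 117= -4735.71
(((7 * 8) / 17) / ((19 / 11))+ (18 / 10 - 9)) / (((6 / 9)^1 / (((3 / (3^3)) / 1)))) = -4274 / 4845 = -0.88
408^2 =166464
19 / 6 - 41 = -227 / 6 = -37.83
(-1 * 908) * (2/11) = -1816/11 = -165.09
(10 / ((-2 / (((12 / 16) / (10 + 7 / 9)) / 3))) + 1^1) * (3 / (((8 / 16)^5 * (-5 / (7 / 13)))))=-57624 / 6305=-9.14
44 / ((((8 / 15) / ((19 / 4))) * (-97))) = -3135 / 776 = -4.04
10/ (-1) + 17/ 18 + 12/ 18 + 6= -43/ 18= -2.39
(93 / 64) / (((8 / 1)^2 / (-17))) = -1581 / 4096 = -0.39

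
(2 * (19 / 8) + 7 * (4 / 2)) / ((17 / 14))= 525 / 34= 15.44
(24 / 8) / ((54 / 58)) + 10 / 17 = 583 / 153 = 3.81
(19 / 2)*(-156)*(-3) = 4446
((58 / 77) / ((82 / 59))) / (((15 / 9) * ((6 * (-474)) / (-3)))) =1711 / 4988060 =0.00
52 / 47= 1.11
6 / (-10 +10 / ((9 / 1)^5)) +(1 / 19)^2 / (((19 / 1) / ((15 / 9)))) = -3643677619 / 6075153480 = -0.60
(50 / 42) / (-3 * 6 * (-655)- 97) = 0.00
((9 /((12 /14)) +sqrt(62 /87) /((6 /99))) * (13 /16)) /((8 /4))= 273 /64 +143 * sqrt(5394) /1856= 9.92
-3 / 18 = -1 / 6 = -0.17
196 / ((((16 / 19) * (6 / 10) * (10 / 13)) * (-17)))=-12103 / 408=-29.66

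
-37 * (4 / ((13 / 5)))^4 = -5920000 / 28561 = -207.28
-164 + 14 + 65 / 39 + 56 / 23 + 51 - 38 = -9170 / 69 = -132.90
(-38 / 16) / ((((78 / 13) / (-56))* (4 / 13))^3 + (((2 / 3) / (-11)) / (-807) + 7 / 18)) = -381298636719 / 62441169332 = -6.11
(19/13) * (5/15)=19/39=0.49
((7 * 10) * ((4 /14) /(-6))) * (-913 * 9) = 27390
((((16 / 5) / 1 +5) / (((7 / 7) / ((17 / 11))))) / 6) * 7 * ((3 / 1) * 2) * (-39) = -190281 / 55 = -3459.65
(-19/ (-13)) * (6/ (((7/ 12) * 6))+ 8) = 1292/ 91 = 14.20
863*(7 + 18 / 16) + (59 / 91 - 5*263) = 4147797 / 728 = 5697.52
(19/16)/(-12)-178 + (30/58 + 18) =-888551/5568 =-159.58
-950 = -950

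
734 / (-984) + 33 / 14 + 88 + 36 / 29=9073993 / 99876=90.85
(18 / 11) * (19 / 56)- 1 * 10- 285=-294.44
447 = 447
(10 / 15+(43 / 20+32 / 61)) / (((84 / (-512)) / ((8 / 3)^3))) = -28622848 / 74115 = -386.20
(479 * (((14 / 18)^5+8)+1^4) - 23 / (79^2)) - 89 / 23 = 4443.46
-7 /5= -1.40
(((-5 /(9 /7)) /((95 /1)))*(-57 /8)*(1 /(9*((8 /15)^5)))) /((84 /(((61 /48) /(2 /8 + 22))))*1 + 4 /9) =108084375 /211721125888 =0.00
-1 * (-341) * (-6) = -2046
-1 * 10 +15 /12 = -35 /4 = -8.75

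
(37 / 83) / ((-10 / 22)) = -407 / 415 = -0.98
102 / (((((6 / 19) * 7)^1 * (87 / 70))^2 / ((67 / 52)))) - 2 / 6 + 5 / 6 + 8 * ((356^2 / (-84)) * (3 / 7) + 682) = 4353968869 / 14464359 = 301.01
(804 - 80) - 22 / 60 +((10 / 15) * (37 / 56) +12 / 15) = 304447 / 420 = 724.87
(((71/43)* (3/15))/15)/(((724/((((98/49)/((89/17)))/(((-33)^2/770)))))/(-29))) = -245021/1028640195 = -0.00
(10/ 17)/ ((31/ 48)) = 480/ 527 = 0.91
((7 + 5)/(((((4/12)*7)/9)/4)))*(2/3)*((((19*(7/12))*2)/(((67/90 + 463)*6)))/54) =760/41737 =0.02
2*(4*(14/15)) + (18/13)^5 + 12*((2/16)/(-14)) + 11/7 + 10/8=595316857/38985765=15.27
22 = 22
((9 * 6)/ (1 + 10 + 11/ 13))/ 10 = 351/ 770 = 0.46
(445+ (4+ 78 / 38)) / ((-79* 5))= -1714 / 1501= -1.14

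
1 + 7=8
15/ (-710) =-3/ 142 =-0.02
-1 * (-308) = 308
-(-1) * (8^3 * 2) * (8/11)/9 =82.75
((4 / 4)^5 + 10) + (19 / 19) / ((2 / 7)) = 29 / 2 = 14.50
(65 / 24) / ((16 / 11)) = 715 / 384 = 1.86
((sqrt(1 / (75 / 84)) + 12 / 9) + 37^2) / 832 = sqrt(7) / 2080 + 4111 / 2496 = 1.65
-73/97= -0.75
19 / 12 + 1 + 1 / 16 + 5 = 367 / 48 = 7.65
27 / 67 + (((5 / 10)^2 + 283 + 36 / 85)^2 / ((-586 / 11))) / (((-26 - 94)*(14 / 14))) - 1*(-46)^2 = -2103.01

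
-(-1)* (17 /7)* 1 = 17 /7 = 2.43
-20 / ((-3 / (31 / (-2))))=-310 / 3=-103.33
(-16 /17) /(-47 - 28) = 16 /1275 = 0.01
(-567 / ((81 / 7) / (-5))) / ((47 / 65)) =15925 / 47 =338.83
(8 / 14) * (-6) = -3.43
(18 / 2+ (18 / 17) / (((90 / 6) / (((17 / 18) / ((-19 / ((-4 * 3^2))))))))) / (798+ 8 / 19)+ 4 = 304267 / 75850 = 4.01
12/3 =4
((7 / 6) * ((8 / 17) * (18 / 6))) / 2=14 / 17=0.82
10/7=1.43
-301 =-301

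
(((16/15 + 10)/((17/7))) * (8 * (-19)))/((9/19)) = -3355856/2295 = -1462.25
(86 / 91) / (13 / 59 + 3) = 2537 / 8645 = 0.29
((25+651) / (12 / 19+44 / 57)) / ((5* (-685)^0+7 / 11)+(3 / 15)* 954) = 105963 / 43216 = 2.45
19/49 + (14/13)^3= 176199/107653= 1.64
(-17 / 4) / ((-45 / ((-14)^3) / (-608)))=7090496 / 45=157566.58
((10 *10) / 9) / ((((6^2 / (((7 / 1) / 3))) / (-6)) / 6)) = -700 / 27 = -25.93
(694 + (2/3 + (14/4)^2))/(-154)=-8483/1848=-4.59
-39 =-39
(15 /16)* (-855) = -12825 /16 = -801.56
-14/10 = -7/5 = -1.40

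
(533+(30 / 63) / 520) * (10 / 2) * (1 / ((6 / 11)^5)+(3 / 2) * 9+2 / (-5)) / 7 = 765135945571 / 59439744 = 12872.46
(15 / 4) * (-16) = -60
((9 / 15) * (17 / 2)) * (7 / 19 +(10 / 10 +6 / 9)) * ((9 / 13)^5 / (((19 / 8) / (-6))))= -2794671072 / 670183865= -4.17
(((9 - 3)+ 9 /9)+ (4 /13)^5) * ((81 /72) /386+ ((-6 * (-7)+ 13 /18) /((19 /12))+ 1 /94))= 189.05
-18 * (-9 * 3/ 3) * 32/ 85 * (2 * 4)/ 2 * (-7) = -145152/ 85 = -1707.67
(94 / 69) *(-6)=-188 / 23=-8.17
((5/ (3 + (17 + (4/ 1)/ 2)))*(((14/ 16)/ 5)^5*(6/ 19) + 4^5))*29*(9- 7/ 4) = 837759837604061/ 17121280000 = 48930.91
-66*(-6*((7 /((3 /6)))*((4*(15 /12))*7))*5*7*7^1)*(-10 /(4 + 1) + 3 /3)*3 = -142619400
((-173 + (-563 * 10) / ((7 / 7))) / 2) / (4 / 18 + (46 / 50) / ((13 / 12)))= -16973775 / 6268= -2708.00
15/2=7.50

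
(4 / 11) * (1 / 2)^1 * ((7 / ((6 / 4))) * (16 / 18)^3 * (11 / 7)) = 2048 / 2187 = 0.94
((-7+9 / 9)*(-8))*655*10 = 314400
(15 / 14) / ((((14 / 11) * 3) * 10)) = 11 / 392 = 0.03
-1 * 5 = -5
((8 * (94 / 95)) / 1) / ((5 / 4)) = 3008 / 475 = 6.33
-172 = -172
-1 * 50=-50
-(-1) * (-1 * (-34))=34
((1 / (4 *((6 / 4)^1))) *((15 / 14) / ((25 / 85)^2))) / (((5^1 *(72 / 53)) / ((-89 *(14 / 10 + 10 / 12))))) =-91335271 / 1512000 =-60.41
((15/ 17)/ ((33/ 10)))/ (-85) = -10/ 3179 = -0.00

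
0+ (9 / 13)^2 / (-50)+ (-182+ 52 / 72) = -6893452 / 38025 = -181.29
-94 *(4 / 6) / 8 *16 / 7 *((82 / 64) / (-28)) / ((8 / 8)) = 1927 / 2352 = 0.82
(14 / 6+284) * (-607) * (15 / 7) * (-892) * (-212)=-493006419760 / 7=-70429488537.14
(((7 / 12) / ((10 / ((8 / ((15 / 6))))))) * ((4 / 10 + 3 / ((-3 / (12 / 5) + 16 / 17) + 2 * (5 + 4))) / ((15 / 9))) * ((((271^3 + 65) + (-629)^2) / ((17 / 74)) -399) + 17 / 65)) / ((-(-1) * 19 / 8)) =12487776982608256 / 5261871875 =2373257.52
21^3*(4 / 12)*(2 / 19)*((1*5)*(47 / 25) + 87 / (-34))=3590181 / 1615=2223.02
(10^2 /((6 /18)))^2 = 90000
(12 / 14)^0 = 1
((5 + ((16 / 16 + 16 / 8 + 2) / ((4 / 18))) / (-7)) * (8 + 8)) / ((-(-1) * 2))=100 / 7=14.29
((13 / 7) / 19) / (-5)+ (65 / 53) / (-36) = -68029 / 1268820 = -0.05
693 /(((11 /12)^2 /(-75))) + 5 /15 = -2041189 /33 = -61854.21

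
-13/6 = -2.17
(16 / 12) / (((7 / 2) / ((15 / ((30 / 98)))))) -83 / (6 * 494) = 18415 / 988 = 18.64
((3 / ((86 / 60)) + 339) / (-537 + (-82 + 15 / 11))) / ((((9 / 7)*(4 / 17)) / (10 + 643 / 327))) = -582372791 / 26659656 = -21.84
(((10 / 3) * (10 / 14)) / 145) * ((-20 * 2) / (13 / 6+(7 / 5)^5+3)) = -2500000 / 40136551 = -0.06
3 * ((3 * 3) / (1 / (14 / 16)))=23.62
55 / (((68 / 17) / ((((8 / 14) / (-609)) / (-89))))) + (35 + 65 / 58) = 27408995 / 758814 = 36.12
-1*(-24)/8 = 3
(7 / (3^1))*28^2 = 5488 / 3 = 1829.33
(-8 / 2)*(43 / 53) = -172 / 53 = -3.25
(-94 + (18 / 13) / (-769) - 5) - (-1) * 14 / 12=-5868347 / 59982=-97.84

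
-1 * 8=-8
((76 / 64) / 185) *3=57 / 2960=0.02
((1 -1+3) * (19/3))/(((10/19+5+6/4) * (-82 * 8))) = -361/87576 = -0.00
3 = 3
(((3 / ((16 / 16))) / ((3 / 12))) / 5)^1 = 12 / 5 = 2.40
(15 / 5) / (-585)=-0.01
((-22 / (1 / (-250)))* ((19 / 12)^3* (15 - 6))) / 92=9431125 / 4416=2135.67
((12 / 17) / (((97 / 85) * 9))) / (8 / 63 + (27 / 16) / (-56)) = 53760 / 75757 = 0.71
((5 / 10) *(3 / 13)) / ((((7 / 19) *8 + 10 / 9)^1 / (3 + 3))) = 1539 / 9022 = 0.17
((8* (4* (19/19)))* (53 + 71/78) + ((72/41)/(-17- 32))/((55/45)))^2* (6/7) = 4421121408387041408/1733210227749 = 2550828.13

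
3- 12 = -9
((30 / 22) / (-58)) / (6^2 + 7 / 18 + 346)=-135 / 2195677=-0.00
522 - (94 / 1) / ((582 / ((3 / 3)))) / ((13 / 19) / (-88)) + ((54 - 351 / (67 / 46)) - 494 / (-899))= 356.34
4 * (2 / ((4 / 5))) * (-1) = -10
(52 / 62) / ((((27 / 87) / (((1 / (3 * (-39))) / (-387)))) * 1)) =58 / 971757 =0.00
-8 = -8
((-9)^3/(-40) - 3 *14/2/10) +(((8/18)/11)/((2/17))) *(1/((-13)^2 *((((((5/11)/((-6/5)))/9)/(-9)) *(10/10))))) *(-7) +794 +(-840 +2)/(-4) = 34360509/33800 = 1016.58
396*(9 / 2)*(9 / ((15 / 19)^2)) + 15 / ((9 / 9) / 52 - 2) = 66240606 / 2575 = 25724.51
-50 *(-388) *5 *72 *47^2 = 15427656000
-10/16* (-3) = 15/8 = 1.88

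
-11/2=-5.50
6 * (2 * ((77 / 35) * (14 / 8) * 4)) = 924 / 5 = 184.80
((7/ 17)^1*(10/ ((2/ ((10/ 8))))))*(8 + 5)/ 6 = 2275/ 408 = 5.58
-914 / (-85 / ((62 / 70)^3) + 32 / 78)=1061929986 / 141653969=7.50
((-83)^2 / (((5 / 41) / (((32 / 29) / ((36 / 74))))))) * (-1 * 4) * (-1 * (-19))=-12707945408 / 1305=-9737889.20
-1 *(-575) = 575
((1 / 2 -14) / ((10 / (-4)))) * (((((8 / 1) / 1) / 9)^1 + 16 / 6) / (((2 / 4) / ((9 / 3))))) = 576 / 5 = 115.20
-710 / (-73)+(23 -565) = -38856 / 73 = -532.27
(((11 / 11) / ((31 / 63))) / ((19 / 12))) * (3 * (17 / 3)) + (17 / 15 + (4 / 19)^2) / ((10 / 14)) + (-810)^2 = 550700830409 / 839325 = 656123.47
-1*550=-550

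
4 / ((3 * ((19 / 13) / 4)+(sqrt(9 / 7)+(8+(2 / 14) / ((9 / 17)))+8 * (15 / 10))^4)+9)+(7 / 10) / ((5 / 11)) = 1.54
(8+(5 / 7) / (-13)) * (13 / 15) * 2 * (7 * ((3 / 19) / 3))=482 / 95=5.07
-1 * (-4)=4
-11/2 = -5.50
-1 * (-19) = 19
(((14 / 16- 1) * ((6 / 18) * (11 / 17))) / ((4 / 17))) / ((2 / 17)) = -187 / 192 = -0.97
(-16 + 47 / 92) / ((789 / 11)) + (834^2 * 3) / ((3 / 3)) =50489013703 / 24196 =2086667.78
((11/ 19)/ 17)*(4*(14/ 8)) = 77/ 323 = 0.24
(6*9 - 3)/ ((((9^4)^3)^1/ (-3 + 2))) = -17/ 94143178827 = -0.00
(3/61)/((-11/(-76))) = 228/671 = 0.34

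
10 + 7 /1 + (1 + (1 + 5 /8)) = 157 /8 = 19.62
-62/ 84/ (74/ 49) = -217/ 444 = -0.49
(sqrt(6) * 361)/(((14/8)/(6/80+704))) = 10166843 * sqrt(6)/70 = 355765.39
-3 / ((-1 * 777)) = 1 / 259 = 0.00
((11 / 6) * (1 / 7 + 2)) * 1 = 55 / 14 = 3.93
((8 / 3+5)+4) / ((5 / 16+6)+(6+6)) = 560 / 879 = 0.64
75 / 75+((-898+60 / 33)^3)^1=-958002055381 / 1331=-719761123.50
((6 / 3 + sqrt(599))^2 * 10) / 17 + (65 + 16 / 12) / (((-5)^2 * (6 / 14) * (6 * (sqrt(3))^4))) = 40 * sqrt(599) / 17 + 73288181 / 206550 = 412.41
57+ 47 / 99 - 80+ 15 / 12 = -8425 / 396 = -21.28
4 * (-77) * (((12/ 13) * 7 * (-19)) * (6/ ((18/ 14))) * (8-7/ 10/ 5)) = 450767856/ 325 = 1386978.02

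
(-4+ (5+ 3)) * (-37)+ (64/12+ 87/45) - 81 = -3326/15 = -221.73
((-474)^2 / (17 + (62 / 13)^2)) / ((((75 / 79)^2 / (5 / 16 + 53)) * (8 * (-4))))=-5614926826717 / 537360000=-10449.10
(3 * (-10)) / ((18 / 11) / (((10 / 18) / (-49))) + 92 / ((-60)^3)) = 17820000 / 85730653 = 0.21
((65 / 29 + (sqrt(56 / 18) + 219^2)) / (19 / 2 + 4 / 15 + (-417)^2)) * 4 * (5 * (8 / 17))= 3200 * sqrt(7) / 88688371 + 6676483200 / 2571962759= 2.60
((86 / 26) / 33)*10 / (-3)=-0.33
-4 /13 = -0.31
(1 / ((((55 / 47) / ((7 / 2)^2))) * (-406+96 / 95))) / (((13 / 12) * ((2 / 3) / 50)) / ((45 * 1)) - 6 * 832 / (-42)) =-3101277375 / 14260657456474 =-0.00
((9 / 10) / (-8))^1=-9 / 80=-0.11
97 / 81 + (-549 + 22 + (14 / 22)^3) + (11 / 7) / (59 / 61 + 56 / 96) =-449291688943 / 856558395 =-524.53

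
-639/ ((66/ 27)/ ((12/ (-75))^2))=-46008/ 6875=-6.69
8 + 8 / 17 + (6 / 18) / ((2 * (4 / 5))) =3541 / 408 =8.68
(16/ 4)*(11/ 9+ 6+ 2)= 332/ 9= 36.89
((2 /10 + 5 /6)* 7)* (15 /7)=31 /2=15.50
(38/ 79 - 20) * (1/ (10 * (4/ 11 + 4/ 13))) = -36751/ 12640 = -2.91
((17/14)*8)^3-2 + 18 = 932.71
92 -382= -290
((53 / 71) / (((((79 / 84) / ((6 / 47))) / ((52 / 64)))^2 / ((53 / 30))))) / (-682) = -628055883 / 26702542388720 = -0.00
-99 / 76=-1.30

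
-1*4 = -4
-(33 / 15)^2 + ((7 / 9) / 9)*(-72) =-2489 / 225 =-11.06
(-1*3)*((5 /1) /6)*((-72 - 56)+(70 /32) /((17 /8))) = 21585 /68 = 317.43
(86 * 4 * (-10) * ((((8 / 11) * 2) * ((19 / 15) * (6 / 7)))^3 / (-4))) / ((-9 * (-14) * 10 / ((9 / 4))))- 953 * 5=-1901041152971 / 399466375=-4758.95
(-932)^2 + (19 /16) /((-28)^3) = 305088544749 /351232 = 868624.00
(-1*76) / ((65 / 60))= -912 / 13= -70.15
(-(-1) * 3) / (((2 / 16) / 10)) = 240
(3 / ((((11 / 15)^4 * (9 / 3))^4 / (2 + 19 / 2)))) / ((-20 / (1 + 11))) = -3357186492919921875 / 91899459727144322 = -36.53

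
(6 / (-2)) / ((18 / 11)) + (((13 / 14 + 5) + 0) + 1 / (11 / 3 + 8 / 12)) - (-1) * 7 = 3092 / 273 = 11.33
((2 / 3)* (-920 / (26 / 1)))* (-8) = 7360 / 39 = 188.72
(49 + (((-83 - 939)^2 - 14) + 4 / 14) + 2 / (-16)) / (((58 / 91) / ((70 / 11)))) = 10428819.83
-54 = -54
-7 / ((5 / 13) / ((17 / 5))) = -1547 / 25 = -61.88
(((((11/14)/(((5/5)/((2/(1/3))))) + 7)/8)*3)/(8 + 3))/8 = 123/2464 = 0.05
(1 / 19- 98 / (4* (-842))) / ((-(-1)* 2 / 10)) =13075 / 31996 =0.41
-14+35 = 21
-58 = -58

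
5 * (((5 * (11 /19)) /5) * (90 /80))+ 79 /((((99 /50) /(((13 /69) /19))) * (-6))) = 9938635 /3114936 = 3.19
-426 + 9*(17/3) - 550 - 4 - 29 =-958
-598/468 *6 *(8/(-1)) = 184/3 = 61.33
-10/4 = -5/2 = -2.50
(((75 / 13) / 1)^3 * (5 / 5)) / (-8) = -421875 / 17576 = -24.00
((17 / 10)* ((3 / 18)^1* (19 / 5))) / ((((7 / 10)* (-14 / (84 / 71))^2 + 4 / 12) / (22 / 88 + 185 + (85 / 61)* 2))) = 44458689 / 21598270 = 2.06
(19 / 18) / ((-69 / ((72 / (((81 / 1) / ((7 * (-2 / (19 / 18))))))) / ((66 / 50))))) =2800 / 20493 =0.14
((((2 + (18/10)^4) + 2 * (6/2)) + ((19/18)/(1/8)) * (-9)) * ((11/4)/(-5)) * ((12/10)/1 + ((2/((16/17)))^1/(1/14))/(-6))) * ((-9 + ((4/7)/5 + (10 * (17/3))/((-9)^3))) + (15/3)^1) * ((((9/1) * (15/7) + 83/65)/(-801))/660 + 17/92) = 2512972273946400545213/28873610254125000000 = 87.03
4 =4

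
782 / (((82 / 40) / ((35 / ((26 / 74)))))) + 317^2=73814437 / 533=138488.62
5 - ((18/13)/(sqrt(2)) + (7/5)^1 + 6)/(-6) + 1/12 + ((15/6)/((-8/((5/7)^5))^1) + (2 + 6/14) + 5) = 3 * sqrt(2)/26 + 55209517/4033680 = 13.85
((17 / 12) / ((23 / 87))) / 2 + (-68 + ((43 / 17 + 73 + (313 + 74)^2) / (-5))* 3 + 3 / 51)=-89971.98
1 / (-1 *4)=-1 / 4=-0.25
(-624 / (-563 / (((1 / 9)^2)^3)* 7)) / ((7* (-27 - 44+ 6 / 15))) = -1040 / 1725094864017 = -0.00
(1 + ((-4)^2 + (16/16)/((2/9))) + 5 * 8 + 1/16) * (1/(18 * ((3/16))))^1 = 985/54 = 18.24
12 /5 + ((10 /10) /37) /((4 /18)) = 933 /370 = 2.52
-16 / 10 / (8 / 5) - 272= -273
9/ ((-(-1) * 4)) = 9/ 4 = 2.25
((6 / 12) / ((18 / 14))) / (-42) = -1 / 108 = -0.01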